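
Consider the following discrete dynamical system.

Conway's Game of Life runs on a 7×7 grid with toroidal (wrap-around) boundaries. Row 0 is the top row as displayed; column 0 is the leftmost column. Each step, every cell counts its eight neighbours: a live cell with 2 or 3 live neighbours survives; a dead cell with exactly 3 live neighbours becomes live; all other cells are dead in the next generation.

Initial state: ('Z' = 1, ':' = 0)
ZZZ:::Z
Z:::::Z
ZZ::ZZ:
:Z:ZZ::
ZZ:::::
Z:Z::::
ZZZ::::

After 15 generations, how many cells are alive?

gen 0: ZZZ:::Z
Z:::::Z
ZZ::ZZ:
:Z:ZZ::
ZZ:::::
Z:Z::::
ZZZ::::
gen 1: ::Z::::
::Z::::
:ZZZZZ:
:::ZZZZ
Z::Z:::
::Z:::Z
:::Z:::
gen 2: ::ZZ:::
::::Z::
:Z::::Z
ZZ::::Z
Z:ZZ:::
::ZZ:::
::ZZ:::
gen 3: ::Z:Z::
::ZZ:::
:Z:::ZZ
::::::Z
Z::Z::Z
::::Z::
:Z::Z::
gen 4: :ZZ:Z::
:ZZZZZ:
Z:Z::ZZ
:::::::
Z::::ZZ
Z::ZZZ:
::::ZZ:
gen 5: :Z:::::
:::::::
Z:Z::ZZ
:Z:::::
Z::::Z:
Z::Z:::
:ZZ:::Z
gen 6: ZZZ::::
ZZ::::Z
ZZ::::Z
:Z:::Z:
ZZ::::Z
Z:Z::::
:ZZ::::
gen 7: ::::::Z
:::::::
::Z::Z:
::Z::Z:
::Z:::Z
::Z:::Z
:::Z:::
gen 8: :::::::
:::::::
:::::::
:ZZZ:ZZ
:ZZZ:ZZ
::ZZ:::
:::::::
gen 9: :::::::
:::::::
::Z::::
:Z:Z:ZZ
:::::ZZ
:Z:ZZ::
:::::::
gen 10: :::::::
:::::::
::Z::::
Z:Z:ZZZ
:::Z::Z
::::ZZ:
:::::::
gen 11: :::::::
:::::::
:Z:Z:ZZ
ZZZ:ZZZ
Z::Z:::
::::ZZ:
:::::::
gen 12: :::::::
:::::::
:Z:Z:::
:::::::
Z:ZZ:::
::::Z::
:::::::
gen 13: :::::::
:::::::
:::::::
:Z:Z:::
:::Z:::
:::Z:::
:::::::
gen 14: :::::::
:::::::
:::::::
::Z::::
:::ZZ::
:::::::
:::::::
gen 15: :::::::
:::::::
:::::::
:::Z:::
:::Z:::
:::::::
:::::::

2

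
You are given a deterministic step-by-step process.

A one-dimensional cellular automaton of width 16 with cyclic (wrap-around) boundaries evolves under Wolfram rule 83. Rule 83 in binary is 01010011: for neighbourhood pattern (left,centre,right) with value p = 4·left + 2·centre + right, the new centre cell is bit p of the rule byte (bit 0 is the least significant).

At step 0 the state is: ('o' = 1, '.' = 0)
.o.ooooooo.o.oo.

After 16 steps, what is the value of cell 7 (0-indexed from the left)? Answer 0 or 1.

0

gen 0: .o.ooooooo.o.oo.
gen 1: o........o....oo
gen 2: ooooooooo.oooo..
gen 3: ........o....ooo
gen 4: oooooooo.oooo..o
gen 5: .......o....ooo.
gen 6: ooooooo.oooo..oo
gen 7: ......o....ooo..
gen 8: oooooo.oooo..ooo
gen 9: .....o....ooo...
gen 10: ooooo.oooo..oooo
gen 11: ....o....ooo....
gen 12: oooo.oooo..ooooo
gen 13: ...o....ooo.....
gen 14: ooo.oooo..oooooo
gen 15: ..o....ooo......
gen 16: oo.oooo..ooooooo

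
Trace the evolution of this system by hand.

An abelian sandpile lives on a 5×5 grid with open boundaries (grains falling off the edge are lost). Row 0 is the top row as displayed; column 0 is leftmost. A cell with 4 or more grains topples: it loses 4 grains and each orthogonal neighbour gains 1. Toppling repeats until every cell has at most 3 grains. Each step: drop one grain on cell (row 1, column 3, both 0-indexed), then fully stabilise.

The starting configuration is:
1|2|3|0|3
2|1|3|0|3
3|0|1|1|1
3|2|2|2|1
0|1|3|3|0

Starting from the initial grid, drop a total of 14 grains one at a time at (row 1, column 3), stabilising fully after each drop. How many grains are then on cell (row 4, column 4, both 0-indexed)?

t=0: 1|2|3|0|3
2|1|3|0|3
3|0|1|1|1
3|2|2|2|1
0|1|3|3|0
t=1: 1|2|3|0|3
2|1|3|1|3
3|0|1|1|1
3|2|2|2|1
0|1|3|3|0
t=2: 1|2|3|0|3
2|1|3|2|3
3|0|1|1|1
3|2|2|2|1
0|1|3|3|0
t=3: 1|2|3|0|3
2|1|3|3|3
3|0|1|1|1
3|2|2|2|1
0|1|3|3|0
t=4: 1|3|0|3|0
2|2|1|2|1
3|0|2|2|2
3|2|2|2|1
0|1|3|3|0
t=5: 1|3|0|3|0
2|2|1|3|1
3|0|2|2|2
3|2|2|2|1
0|1|3|3|0
t=6: 1|3|1|0|1
2|2|2|1|2
3|0|2|3|2
3|2|2|2|1
0|1|3|3|0
t=7: 1|3|1|0|1
2|2|2|2|2
3|0|2|3|2
3|2|2|2|1
0|1|3|3|0
t=8: 1|3|1|0|1
2|2|2|3|2
3|0|2|3|2
3|2|2|2|1
0|1|3|3|0
t=9: 1|3|1|1|1
2|2|3|1|3
3|0|3|0|3
3|2|2|3|1
0|1|3|3|0
t=10: 1|3|1|1|1
2|2|3|2|3
3|0|3|0|3
3|2|2|3|1
0|1|3|3|0
t=11: 1|3|1|1|1
2|2|3|3|3
3|0|3|0|3
3|2|2|3|1
0|1|3|3|0
t=12: 1|3|2|2|2
2|3|1|2|1
3|1|0|3|0
3|2|3|3|2
0|1|3|3|0
t=13: 1|3|2|2|2
2|3|1|3|1
3|1|0|3|0
3|2|3|3|2
0|1|3|3|0
t=14: 1|3|2|3|2
2|3|2|1|2
3|1|2|1|1
3|3|1|2|3
0|2|1|1|1

1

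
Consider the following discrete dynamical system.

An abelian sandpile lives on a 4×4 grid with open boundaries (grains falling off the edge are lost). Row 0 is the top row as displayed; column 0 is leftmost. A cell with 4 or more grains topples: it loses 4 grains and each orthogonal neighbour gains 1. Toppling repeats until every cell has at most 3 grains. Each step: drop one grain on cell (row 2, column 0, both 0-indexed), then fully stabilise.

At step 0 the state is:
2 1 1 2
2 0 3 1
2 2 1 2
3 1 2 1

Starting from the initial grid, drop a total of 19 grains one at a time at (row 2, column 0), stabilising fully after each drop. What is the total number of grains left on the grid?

29

k=0  2 1 1 2
2 0 3 1
2 2 1 2
3 1 2 1
k=1  2 1 1 2
2 0 3 1
3 2 1 2
3 1 2 1
k=2  2 1 1 2
3 0 3 1
1 3 1 2
0 2 2 1
k=3  2 1 1 2
3 0 3 1
2 3 1 2
0 2 2 1
k=4  2 1 1 2
3 0 3 1
3 3 1 2
0 2 2 1
k=5  3 1 1 2
0 2 3 1
2 0 2 2
1 3 2 1
k=6  3 1 1 2
0 2 3 1
3 0 2 2
1 3 2 1
k=7  3 1 1 2
1 2 3 1
0 1 2 2
2 3 2 1
k=8  3 1 1 2
1 2 3 1
1 1 2 2
2 3 2 1
k=9  3 1 1 2
1 2 3 1
2 1 2 2
2 3 2 1
k=10  3 1 1 2
1 2 3 1
3 1 2 2
2 3 2 1
k=11  3 1 1 2
2 2 3 1
0 2 2 2
3 3 2 1
k=12  3 1 1 2
2 2 3 1
1 2 2 2
3 3 2 1
k=13  3 1 1 2
2 2 3 1
2 2 2 2
3 3 2 1
k=14  3 1 1 2
2 2 3 1
3 2 2 2
3 3 2 1
k=15  3 1 1 2
3 3 3 1
2 0 3 2
1 1 3 1
k=16  3 1 1 2
3 3 3 1
3 0 3 2
1 1 3 1
k=17  0 3 2 2
2 1 1 2
1 3 1 3
2 2 0 2
k=18  0 3 2 2
2 1 1 2
2 3 1 3
2 2 0 2
k=19  0 3 2 2
2 1 1 2
3 3 1 3
2 2 0 2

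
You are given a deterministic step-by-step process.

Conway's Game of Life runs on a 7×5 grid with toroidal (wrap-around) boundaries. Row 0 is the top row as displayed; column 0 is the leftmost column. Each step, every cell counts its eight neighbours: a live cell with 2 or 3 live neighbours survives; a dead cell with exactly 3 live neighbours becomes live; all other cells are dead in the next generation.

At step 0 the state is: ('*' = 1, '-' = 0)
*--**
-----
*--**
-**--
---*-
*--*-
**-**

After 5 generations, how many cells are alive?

17

t=0: *--**
-----
*--**
-**--
---*-
*--*-
**-**
t=1: -***-
-----
*****
***--
-*-**
**-*-
-*---
t=2: -**--
-----
---**
-----
---*-
-*-*-
---**
t=3: --**-
--**-
-----
---**
--*--
---*-
**-**
t=4: *----
--**-
--*-*
---*-
--*-*
**-*-
**---
t=5: *-*-*
-****
--*-*
--*-*
***-*
---*-
--*--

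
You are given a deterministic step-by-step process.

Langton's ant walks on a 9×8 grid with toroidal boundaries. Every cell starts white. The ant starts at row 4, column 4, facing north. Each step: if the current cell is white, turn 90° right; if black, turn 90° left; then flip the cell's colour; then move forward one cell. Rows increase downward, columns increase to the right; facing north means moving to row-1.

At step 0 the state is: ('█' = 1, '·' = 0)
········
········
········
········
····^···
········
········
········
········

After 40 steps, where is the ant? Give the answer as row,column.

t=0: ········
········
········
········
····^···
········
········
········
········
t=1: ········
········
········
········
····█>··
········
········
········
········
t=2: ········
········
········
········
····██··
·····v··
········
········
········
t=3: ········
········
········
········
····██··
····<█··
········
········
········
t=4: ········
········
········
········
····^█··
····██··
········
········
········
t=5: ········
········
········
········
···<·█··
····██··
········
········
········
t=6: ········
········
········
···^····
···█·█··
····██··
········
········
········
t=7: ········
········
········
···█>···
···█·█··
····██··
········
········
········
t=8: ········
········
········
···██···
···█v█··
····██··
········
········
········
t=9: ········
········
········
···██···
···<██··
····██··
········
········
········
t=10: ········
········
········
···██···
····██··
···v██··
········
········
········
t=11: ········
········
········
···██···
····██··
··<███··
········
········
········
t=12: ········
········
········
···██···
··^·██··
··████··
········
········
········
t=13: ········
········
········
···██···
··█>██··
··████··
········
········
········
t=14: ········
········
········
···██···
··████··
··█v██··
········
········
········
t=15: ········
········
········
···██···
··████··
··█·>█··
········
········
········
t=16: ········
········
········
···██···
··██^█··
··█··█··
········
········
········
t=17: ········
········
········
···██···
··█<·█··
··█··█··
········
········
········
t=18: ········
········
········
···██···
··█··█··
··█v·█··
········
········
········
t=19: ········
········
········
···██···
··█··█··
··<█·█··
········
········
········
t=20: ········
········
········
···██···
··█··█··
···█·█··
··v·····
········
········
t=21: ········
········
········
···██···
··█··█··
···█·█··
·<█·····
········
········
t=22: ········
········
········
···██···
··█··█··
·^·█·█··
·██·····
········
········
t=23: ········
········
········
···██···
··█··█··
·█>█·█··
·██·····
········
········
t=24: ········
········
········
···██···
··█··█··
·███·█··
·█v·····
········
········
t=25: ········
········
········
···██···
··█··█··
·███·█··
·█·>····
········
········
t=26: ········
········
········
···██···
··█··█··
·███·█··
·█·█····
···v····
········
t=27: ········
········
········
···██···
··█··█··
·███·█··
·█·█····
··<█····
········
t=28: ········
········
········
···██···
··█··█··
·███·█··
·█^█····
··██····
········
t=29: ········
········
········
···██···
··█··█··
·███·█··
·██>····
··██····
········
t=30: ········
········
········
···██···
··█··█··
·██^·█··
·██·····
··██····
········
t=31: ········
········
········
···██···
··█··█··
·█<··█··
·██·····
··██····
········
t=32: ········
········
········
···██···
··█··█··
·█···█··
·█v·····
··██····
········
t=33: ········
········
········
···██···
··█··█··
·█···█··
·█·>····
··██····
········
t=34: ········
········
········
···██···
··█··█··
·█···█··
·█·█····
··█v····
········
t=35: ········
········
········
···██···
··█··█··
·█···█··
·█·█····
··█·>···
········
t=36: ········
········
········
···██···
··█··█··
·█···█··
·█·█····
··█·█···
····v···
t=37: ········
········
········
···██···
··█··█··
·█···█··
·█·█····
··█·█···
···<█···
t=38: ········
········
········
···██···
··█··█··
·█···█··
·█·█····
··█^█···
···██···
t=39: ········
········
········
···██···
··█··█··
·█···█··
·█·█····
··██>···
···██···
t=40: ········
········
········
···██···
··█··█··
·█···█··
·█·█^···
··██····
···██···

6,4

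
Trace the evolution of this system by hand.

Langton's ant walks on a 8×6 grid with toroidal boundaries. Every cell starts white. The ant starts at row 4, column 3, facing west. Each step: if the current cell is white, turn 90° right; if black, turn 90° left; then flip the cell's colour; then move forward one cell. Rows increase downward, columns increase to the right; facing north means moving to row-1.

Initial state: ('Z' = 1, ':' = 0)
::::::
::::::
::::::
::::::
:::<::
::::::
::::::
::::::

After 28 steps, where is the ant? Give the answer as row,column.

6,5

0) ::::::
::::::
::::::
::::::
:::<::
::::::
::::::
::::::
1) ::::::
::::::
::::::
:::^::
:::Z::
::::::
::::::
::::::
2) ::::::
::::::
::::::
:::Z>:
:::Z::
::::::
::::::
::::::
3) ::::::
::::::
::::::
:::ZZ:
:::Zv:
::::::
::::::
::::::
4) ::::::
::::::
::::::
:::ZZ:
:::<Z:
::::::
::::::
::::::
5) ::::::
::::::
::::::
:::ZZ:
::::Z:
:::v::
::::::
::::::
6) ::::::
::::::
::::::
:::ZZ:
::::Z:
::<Z::
::::::
::::::
7) ::::::
::::::
::::::
:::ZZ:
::^:Z:
::ZZ::
::::::
::::::
8) ::::::
::::::
::::::
:::ZZ:
::Z>Z:
::ZZ::
::::::
::::::
9) ::::::
::::::
::::::
:::ZZ:
::ZZZ:
::Zv::
::::::
::::::
10) ::::::
::::::
::::::
:::ZZ:
::ZZZ:
::Z:>:
::::::
::::::
11) ::::::
::::::
::::::
:::ZZ:
::ZZZ:
::Z:Z:
::::v:
::::::
12) ::::::
::::::
::::::
:::ZZ:
::ZZZ:
::Z:Z:
:::<Z:
::::::
13) ::::::
::::::
::::::
:::ZZ:
::ZZZ:
::Z^Z:
:::ZZ:
::::::
14) ::::::
::::::
::::::
:::ZZ:
::ZZZ:
::ZZ>:
:::ZZ:
::::::
15) ::::::
::::::
::::::
:::ZZ:
::ZZ^:
::ZZ::
:::ZZ:
::::::
16) ::::::
::::::
::::::
:::ZZ:
::Z<::
::ZZ::
:::ZZ:
::::::
17) ::::::
::::::
::::::
:::ZZ:
::Z:::
::Zv::
:::ZZ:
::::::
18) ::::::
::::::
::::::
:::ZZ:
::Z:::
::Z:>:
:::ZZ:
::::::
19) ::::::
::::::
::::::
:::ZZ:
::Z:::
::Z:Z:
:::Zv:
::::::
20) ::::::
::::::
::::::
:::ZZ:
::Z:::
::Z:Z:
:::Z:>
::::::
21) ::::::
::::::
::::::
:::ZZ:
::Z:::
::Z:Z:
:::Z:Z
:::::v
22) ::::::
::::::
::::::
:::ZZ:
::Z:::
::Z:Z:
:::Z:Z
::::<Z
23) ::::::
::::::
::::::
:::ZZ:
::Z:::
::Z:Z:
:::Z^Z
::::ZZ
24) ::::::
::::::
::::::
:::ZZ:
::Z:::
::Z:Z:
:::ZZ>
::::ZZ
25) ::::::
::::::
::::::
:::ZZ:
::Z:::
::Z:Z^
:::ZZ:
::::ZZ
26) ::::::
::::::
::::::
:::ZZ:
::Z:::
>:Z:ZZ
:::ZZ:
::::ZZ
27) ::::::
::::::
::::::
:::ZZ:
::Z:::
Z:Z:ZZ
v::ZZ:
::::ZZ
28) ::::::
::::::
::::::
:::ZZ:
::Z:::
Z:Z:ZZ
Z::ZZ<
::::ZZ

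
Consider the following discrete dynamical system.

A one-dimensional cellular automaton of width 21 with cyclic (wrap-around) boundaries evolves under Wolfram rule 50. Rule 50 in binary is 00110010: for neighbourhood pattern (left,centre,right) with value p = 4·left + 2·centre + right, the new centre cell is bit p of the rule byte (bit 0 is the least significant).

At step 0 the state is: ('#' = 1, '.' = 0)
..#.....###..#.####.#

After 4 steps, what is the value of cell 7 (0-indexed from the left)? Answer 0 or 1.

0

t=0: ..#.....###..#.####.#
t=1: ##.#...#...##.#....#.
t=2: ..#.#.#.#.#..#.#..#.#
t=3: ##.#.#.#.#.##.#.##.#.
t=4: ..#.#.#.#.#..#.#..#.#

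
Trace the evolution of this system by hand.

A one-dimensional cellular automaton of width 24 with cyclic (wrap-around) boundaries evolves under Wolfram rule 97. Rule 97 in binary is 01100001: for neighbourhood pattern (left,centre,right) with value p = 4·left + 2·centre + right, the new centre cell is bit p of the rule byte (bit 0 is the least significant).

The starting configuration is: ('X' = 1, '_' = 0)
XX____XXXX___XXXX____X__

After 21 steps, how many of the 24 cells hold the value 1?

gen 0: XX____XXXX___XXXX____X__
gen 1: _X_XX____X_X____X_XX____
gen 2: __X_X_XX__X__XX__X_X_XXX
gen 3: ___X_X_X______X___X_X__X
gen 4: _X__X_X__XXXX___X__X____
gen 5: _____X______X_X______XXX
gen 6: _XXX___XXXX__X__XXXX___X
gen 7: X__X_X____X________X_X__
gen 8: ____X__XX___XXXXXX__X___
gen 9: XXX_____X_X______X____XX
gen 10: __X_XXX__X__XXXX___XX___
gen 11: X__X__X________X_X__X_XX
gen 12: X_______XXXXXX__X____X__
gen 13: __XXXXX______X____XX____
gen 14: X_____X_XXXX___XX__X_XXX
gen 15: X_XXX__X___X_X__X___X___
gen 16: _X__X____X__X_____X___X_
gen 17: ______XX______XXX___X___
gen 18: XXXXX__X_XXXX___X_X___XX
gen 19: ____X___X___X_X__X__X___
gen 20: XXX___X___X__X________XX
gen 21: __X_X___X______XXXXXX___

9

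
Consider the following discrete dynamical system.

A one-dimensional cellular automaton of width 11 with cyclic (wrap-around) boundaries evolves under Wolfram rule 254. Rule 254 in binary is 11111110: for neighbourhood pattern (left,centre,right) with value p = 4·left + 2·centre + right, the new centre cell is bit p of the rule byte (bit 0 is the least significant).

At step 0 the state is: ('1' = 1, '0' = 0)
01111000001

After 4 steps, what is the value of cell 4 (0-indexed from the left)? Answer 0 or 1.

1

step 0: 01111000001
step 1: 11111100011
step 2: 11111110111
step 3: 11111111111
step 4: 11111111111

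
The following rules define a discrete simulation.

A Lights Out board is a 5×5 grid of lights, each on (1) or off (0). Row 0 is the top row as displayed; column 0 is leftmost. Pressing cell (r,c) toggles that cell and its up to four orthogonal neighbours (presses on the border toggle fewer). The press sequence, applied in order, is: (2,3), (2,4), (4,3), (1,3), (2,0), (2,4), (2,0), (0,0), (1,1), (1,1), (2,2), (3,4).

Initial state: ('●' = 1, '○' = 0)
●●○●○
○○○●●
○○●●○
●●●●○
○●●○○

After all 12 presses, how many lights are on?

t=0: ●●○●○
○○○●●
○○●●○
●●●●○
○●●○○
t=1: ●●○●○
○○○○●
○○○○●
●●●○○
○●●○○
t=2: ●●○●○
○○○○○
○○○●○
●●●○●
○●●○○
t=3: ●●○●○
○○○○○
○○○●○
●●●●●
○●○●●
t=4: ●●○○○
○○●●●
○○○○○
●●●●●
○●○●●
t=5: ●●○○○
●○●●●
●●○○○
○●●●●
○●○●●
t=6: ●●○○○
●○●●○
●●○●●
○●●●○
○●○●●
t=7: ●●○○○
○○●●○
○○○●●
●●●●○
○●○●●
t=8: ○○○○○
●○●●○
○○○●●
●●●●○
○●○●●
t=9: ○●○○○
○●○●○
○●○●●
●●●●○
○●○●●
t=10: ○○○○○
●○●●○
○○○●●
●●●●○
○●○●●
t=11: ○○○○○
●○○●○
○●●○●
●●○●○
○●○●●
t=12: ○○○○○
●○○●○
○●●○○
●●○○●
○●○●○

9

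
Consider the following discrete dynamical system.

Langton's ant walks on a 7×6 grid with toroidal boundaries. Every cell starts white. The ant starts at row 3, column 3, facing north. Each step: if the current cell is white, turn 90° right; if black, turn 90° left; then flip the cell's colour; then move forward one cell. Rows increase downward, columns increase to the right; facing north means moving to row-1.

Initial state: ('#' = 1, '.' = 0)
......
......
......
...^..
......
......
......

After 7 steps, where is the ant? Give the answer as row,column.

2,3

step 0: ......
......
......
...^..
......
......
......
step 1: ......
......
......
...#>.
......
......
......
step 2: ......
......
......
...##.
....v.
......
......
step 3: ......
......
......
...##.
...<#.
......
......
step 4: ......
......
......
...^#.
...##.
......
......
step 5: ......
......
......
..<.#.
...##.
......
......
step 6: ......
......
..^...
..#.#.
...##.
......
......
step 7: ......
......
..#>..
..#.#.
...##.
......
......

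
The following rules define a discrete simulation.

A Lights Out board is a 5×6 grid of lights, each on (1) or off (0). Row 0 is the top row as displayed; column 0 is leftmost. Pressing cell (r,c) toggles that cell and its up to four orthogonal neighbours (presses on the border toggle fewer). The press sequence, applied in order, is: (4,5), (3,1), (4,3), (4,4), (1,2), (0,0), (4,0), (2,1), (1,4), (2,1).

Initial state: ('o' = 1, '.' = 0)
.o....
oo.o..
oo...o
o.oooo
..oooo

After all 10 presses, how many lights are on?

16

t=0: .o....
oo.o..
oo...o
o.oooo
..oooo
t=1: .o....
oo.o..
oo...o
o.ooo.
..oo..
t=2: .o....
oo.o..
o....o
.o.oo.
.ooo..
t=3: .o....
oo.o..
o....o
.o..o.
.o..o.
t=4: .o....
oo.o..
o....o
.o....
.o.o.o
t=5: .oo...
o.o...
o.o..o
.o....
.o.o.o
t=6: o.o...
..o...
o.o..o
.o....
.o.o.o
t=7: o.o...
..o...
o.o..o
oo....
o..o.o
t=8: o.o...
.oo...
.o...o
o.....
o..o.o
t=9: o.o.o.
.ooooo
.o..oo
o.....
o..o.o
t=10: o.o.o.
..oooo
o.o.oo
oo....
o..o.o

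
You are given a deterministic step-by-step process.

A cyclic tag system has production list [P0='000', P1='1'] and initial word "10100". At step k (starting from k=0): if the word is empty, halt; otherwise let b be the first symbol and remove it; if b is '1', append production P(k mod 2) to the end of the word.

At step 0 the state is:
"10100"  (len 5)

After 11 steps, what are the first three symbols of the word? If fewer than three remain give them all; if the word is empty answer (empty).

k=0  "10100"  (len 5)
k=1  "0100000"  (len 7)
k=2  "100000"  (len 6)
k=3  "00000000"  (len 8)
k=4  "0000000"  (len 7)
k=5  "000000"  (len 6)
k=6  "00000"  (len 5)
k=7  "0000"  (len 4)
k=8  "000"  (len 3)
k=9  "00"  (len 2)
k=10  "0"  (len 1)
k=11  (halted — word empty)

(empty)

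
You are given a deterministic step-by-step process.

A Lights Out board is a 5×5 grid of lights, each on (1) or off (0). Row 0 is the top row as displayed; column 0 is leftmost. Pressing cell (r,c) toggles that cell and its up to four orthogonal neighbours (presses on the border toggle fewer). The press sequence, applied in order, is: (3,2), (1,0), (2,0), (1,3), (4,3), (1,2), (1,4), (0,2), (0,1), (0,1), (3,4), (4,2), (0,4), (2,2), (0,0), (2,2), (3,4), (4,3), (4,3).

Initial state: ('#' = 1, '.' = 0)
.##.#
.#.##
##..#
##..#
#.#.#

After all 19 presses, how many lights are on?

k=0  .##.#
.#.##
##..#
##..#
#.#.#
k=1  .##.#
.#.##
###.#
#.###
#...#
k=2  ###.#
#..##
.##.#
#.###
#...#
k=3  ###.#
...##
#.#.#
..###
#...#
k=4  #####
..#..
#.###
..###
#...#
k=5  #####
..#..
#.###
..#.#
#.##.
k=6  ##.##
.#.#.
#..##
..#.#
#.##.
k=7  ##.#.
.#..#
#..#.
..#.#
#.##.
k=8  #.#..
.##.#
#..#.
..#.#
#.##.
k=9  .#...
..#.#
#..#.
..#.#
#.##.
k=10  #.#..
.##.#
#..#.
..#.#
#.##.
k=11  #.#..
.##.#
#..##
..##.
#.###
k=12  #.#..
.##.#
#..##
...#.
##..#
k=13  #.###
.##..
#..##
...#.
##..#
k=14  #.###
.#...
###.#
..##.
##..#
k=15  .####
##...
###.#
..##.
##..#
k=16  .####
###..
#..##
...#.
##..#
k=17  .####
###..
#..#.
....#
##...
k=18  .####
###..
#..#.
...##
#####
k=19  .####
###..
#..#.
....#
##...

12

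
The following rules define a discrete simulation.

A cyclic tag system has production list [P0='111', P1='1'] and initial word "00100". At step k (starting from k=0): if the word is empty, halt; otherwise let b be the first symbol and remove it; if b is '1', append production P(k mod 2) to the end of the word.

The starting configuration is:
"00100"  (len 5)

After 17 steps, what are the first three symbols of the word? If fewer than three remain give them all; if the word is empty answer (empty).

gen 0: "00100"  (len 5)
gen 1: "0100"  (len 4)
gen 2: "100"  (len 3)
gen 3: "00111"  (len 5)
gen 4: "0111"  (len 4)
gen 5: "111"  (len 3)
gen 6: "111"  (len 3)
gen 7: "11111"  (len 5)
gen 8: "11111"  (len 5)
gen 9: "1111111"  (len 7)
gen 10: "1111111"  (len 7)
gen 11: "111111111"  (len 9)
gen 12: "111111111"  (len 9)
gen 13: "11111111111"  (len 11)
gen 14: "11111111111"  (len 11)
gen 15: "1111111111111"  (len 13)
gen 16: "1111111111111"  (len 13)
gen 17: "111111111111111"  (len 15)

111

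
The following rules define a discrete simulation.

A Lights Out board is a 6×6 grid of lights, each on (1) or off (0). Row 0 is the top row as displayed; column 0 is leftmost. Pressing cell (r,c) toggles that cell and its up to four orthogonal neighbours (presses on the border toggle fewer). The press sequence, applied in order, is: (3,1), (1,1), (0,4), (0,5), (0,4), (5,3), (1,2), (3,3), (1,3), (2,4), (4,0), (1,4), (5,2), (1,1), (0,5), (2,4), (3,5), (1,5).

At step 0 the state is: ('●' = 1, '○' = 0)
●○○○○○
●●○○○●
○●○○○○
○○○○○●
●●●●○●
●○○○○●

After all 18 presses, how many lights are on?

0) ●○○○○○
●●○○○●
○●○○○○
○○○○○●
●●●●○●
●○○○○●
1) ●○○○○○
●●○○○●
○○○○○○
●●●○○●
●○●●○●
●○○○○●
2) ●●○○○○
○○●○○●
○●○○○○
●●●○○●
●○●●○●
●○○○○●
3) ●●○●●●
○○●○●●
○●○○○○
●●●○○●
●○●●○●
●○○○○●
4) ●●○●○○
○○●○●○
○●○○○○
●●●○○●
●○●●○●
●○○○○●
5) ●●○○●●
○○●○○○
○●○○○○
●●●○○●
●○●●○●
●○○○○●
6) ●●○○●●
○○●○○○
○●○○○○
●●●○○●
●○●○○●
●○●●●●
7) ●●●○●●
○●○●○○
○●●○○○
●●●○○●
●○●○○●
●○●●●●
8) ●●●○●●
○●○●○○
○●●●○○
●●○●●●
●○●●○●
●○●●●●
9) ●●●●●●
○●●○●○
○●●○○○
●●○●●●
●○●●○●
●○●●●●
10) ●●●●●●
○●●○○○
○●●●●●
●●○●○●
●○●●○●
●○●●●●
11) ●●●●●●
○●●○○○
○●●●●●
○●○●○●
○●●●○●
○○●●●●
12) ●●●●○●
○●●●●●
○●●●○●
○●○●○●
○●●●○●
○○●●●●
13) ●●●●○●
○●●●●●
○●●●○●
○●○●○●
○●○●○●
○●○○●●
14) ●○●●○●
●○○●●●
○○●●○●
○●○●○●
○●○●○●
○●○○●●
15) ●○●●●○
●○○●●○
○○●●○●
○●○●○●
○●○●○●
○●○○●●
16) ●○●●●○
●○○●○○
○○●○●○
○●○●●●
○●○●○●
○●○○●●
17) ●○●●●○
●○○●○○
○○●○●●
○●○●○○
○●○●○○
○●○○●●
18) ●○●●●●
●○○●●●
○○●○●○
○●○●○○
○●○●○○
○●○○●●

18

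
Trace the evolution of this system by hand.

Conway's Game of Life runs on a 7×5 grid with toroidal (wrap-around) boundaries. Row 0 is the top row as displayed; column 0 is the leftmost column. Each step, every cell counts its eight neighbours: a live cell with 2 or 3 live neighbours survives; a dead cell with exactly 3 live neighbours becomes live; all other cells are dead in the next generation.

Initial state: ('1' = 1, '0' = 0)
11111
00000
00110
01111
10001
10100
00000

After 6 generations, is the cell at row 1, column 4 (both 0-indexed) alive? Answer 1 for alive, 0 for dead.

1

k=0  11111
00000
00110
01111
10001
10100
00000
k=1  11111
10000
01001
01000
00000
11001
00000
k=2  11111
00000
01000
10000
01000
10000
00000
k=3  11111
00011
00000
11000
11000
00000
00110
k=4  11000
01000
10001
11000
11000
01100
10000
k=5  11000
01001
00001
00000
00000
00100
10100
k=6  00101
01001
10000
00000
00000
01000
10100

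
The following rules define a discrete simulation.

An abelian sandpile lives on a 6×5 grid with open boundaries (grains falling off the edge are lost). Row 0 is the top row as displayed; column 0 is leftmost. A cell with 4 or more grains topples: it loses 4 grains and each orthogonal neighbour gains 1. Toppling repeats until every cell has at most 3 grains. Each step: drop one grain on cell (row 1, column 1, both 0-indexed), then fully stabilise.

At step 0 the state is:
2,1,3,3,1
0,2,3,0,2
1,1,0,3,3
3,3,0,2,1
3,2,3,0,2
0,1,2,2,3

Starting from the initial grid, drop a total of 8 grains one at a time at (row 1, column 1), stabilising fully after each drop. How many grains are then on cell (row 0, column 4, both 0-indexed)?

2

[0] 2,1,3,3,1
0,2,3,0,2
1,1,0,3,3
3,3,0,2,1
3,2,3,0,2
0,1,2,2,3
[1] 2,1,3,3,1
0,3,3,0,2
1,1,0,3,3
3,3,0,2,1
3,2,3,0,2
0,1,2,2,3
[2] 2,3,1,0,2
1,1,1,2,2
1,2,1,3,3
3,3,0,2,1
3,2,3,0,2
0,1,2,2,3
[3] 2,3,1,0,2
1,2,1,2,2
1,2,1,3,3
3,3,0,2,1
3,2,3,0,2
0,1,2,2,3
[4] 2,3,1,0,2
1,3,1,2,2
1,2,1,3,3
3,3,0,2,1
3,2,3,0,2
0,1,2,2,3
[5] 3,0,2,0,2
2,1,2,2,2
1,3,1,3,3
3,3,0,2,1
3,2,3,0,2
0,1,2,2,3
[6] 3,0,2,0,2
2,2,2,2,2
1,3,1,3,3
3,3,0,2,1
3,2,3,0,2
0,1,2,2,3
[7] 3,0,2,0,2
2,3,2,2,2
1,3,1,3,3
3,3,0,2,1
3,2,3,0,2
0,1,2,2,3
[8] 3,1,2,0,2
3,1,3,2,2
3,1,2,3,3
1,2,2,2,1
1,1,0,1,2
1,2,3,2,3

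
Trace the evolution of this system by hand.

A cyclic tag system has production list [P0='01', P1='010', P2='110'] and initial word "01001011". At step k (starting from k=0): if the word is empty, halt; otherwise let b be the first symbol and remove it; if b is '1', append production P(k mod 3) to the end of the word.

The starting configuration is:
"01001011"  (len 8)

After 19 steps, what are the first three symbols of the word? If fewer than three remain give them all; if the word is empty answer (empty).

010

[0] "01001011"  (len 8)
[1] "1001011"  (len 7)
[2] "001011010"  (len 9)
[3] "01011010"  (len 8)
[4] "1011010"  (len 7)
[5] "011010010"  (len 9)
[6] "11010010"  (len 8)
[7] "101001001"  (len 9)
[8] "01001001010"  (len 11)
[9] "1001001010"  (len 10)
[10] "00100101001"  (len 11)
[11] "0100101001"  (len 10)
[12] "100101001"  (len 9)
[13] "0010100101"  (len 10)
[14] "010100101"  (len 9)
[15] "10100101"  (len 8)
[16] "010010101"  (len 9)
[17] "10010101"  (len 8)
[18] "0010101110"  (len 10)
[19] "010101110"  (len 9)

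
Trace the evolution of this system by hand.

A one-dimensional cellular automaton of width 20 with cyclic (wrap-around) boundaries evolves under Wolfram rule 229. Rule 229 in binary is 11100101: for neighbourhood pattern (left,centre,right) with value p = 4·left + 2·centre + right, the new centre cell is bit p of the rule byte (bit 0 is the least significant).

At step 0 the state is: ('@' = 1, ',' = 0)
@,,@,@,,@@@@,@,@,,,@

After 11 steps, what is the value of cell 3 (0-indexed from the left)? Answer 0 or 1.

step 0: @,,@,@,,@@@@,@,@,,,@
step 1: @,,@@@,,,@@@@@@@,@,,
step 2: @,,,@@,@,,@@@@@@@@,,
step 3: @,@,,@@@,,,@@@@@@@,,
step 4: @@@,,,@@,@,,@@@@@@,,
step 5: ,@@,@,,@@@,,,@@@@@,,
step 6: ,,@@@,,,@@,@,,@@@@,@
step 7: ,,,@@,@,,@@@,,,@@@@@
step 8: ,@,,@@@,,,@@,@,,@@@@
step 9: @@,,,@@,@,,@@@,,,@@@
step 10: @@,@,,@@@,,,@@,@,,@@
step 11: @@@@,,,@@,@,,@@@,,,@

1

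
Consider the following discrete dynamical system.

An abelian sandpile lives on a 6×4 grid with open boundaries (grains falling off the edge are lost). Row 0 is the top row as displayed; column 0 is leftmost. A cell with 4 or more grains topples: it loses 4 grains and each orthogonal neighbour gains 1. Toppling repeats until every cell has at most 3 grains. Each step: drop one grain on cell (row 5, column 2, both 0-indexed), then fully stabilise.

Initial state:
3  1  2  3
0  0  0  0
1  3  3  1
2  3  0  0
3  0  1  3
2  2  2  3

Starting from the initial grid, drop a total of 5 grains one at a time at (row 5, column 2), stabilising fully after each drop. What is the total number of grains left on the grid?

37

step 0: 3  1  2  3
0  0  0  0
1  3  3  1
2  3  0  0
3  0  1  3
2  2  2  3
step 1: 3  1  2  3
0  0  0  0
1  3  3  1
2  3  0  0
3  0  1  3
2  2  3  3
step 2: 3  1  2  3
0  0  0  0
1  3  3  1
2  3  0  1
3  0  3  0
2  3  1  1
step 3: 3  1  2  3
0  0  0  0
1  3  3  1
2  3  0  1
3  0  3  0
2  3  2  1
step 4: 3  1  2  3
0  0  0  0
1  3  3  1
2  3  0  1
3  0  3  0
2  3  3  1
step 5: 3  1  2  3
0  0  0  0
1  3  3  1
2  3  1  1
3  2  0  1
3  0  2  2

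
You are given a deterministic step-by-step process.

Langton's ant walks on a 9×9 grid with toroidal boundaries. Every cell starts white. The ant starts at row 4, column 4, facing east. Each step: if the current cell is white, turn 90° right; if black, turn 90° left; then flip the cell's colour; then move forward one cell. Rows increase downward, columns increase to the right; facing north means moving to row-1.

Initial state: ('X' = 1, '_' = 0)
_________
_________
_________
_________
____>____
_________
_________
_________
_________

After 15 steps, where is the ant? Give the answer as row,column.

gen 0: _________
_________
_________
_________
____>____
_________
_________
_________
_________
gen 1: _________
_________
_________
_________
____X____
____v____
_________
_________
_________
gen 2: _________
_________
_________
_________
____X____
___<X____
_________
_________
_________
gen 3: _________
_________
_________
_________
___^X____
___XX____
_________
_________
_________
gen 4: _________
_________
_________
_________
___X>____
___XX____
_________
_________
_________
gen 5: _________
_________
_________
____^____
___X_____
___XX____
_________
_________
_________
gen 6: _________
_________
_________
____X>___
___X_____
___XX____
_________
_________
_________
gen 7: _________
_________
_________
____XX___
___X_v___
___XX____
_________
_________
_________
gen 8: _________
_________
_________
____XX___
___X<X___
___XX____
_________
_________
_________
gen 9: _________
_________
_________
____^X___
___XXX___
___XX____
_________
_________
_________
gen 10: _________
_________
_________
___<_X___
___XXX___
___XX____
_________
_________
_________
gen 11: _________
_________
___^_____
___X_X___
___XXX___
___XX____
_________
_________
_________
gen 12: _________
_________
___X>____
___X_X___
___XXX___
___XX____
_________
_________
_________
gen 13: _________
_________
___XX____
___XvX___
___XXX___
___XX____
_________
_________
_________
gen 14: _________
_________
___XX____
___<XX___
___XXX___
___XX____
_________
_________
_________
gen 15: _________
_________
___XX____
____XX___
___vXX___
___XX____
_________
_________
_________

4,3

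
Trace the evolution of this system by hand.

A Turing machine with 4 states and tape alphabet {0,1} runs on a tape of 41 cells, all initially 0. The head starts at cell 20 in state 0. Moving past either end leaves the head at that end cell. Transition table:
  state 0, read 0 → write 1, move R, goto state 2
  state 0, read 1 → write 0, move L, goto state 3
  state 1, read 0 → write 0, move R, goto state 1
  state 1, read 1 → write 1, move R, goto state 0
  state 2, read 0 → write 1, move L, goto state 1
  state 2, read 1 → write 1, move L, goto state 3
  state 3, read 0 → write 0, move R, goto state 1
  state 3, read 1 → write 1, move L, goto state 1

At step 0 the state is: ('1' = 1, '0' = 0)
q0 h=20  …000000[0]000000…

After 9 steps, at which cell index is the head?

k=0  q0 h=20  …000000[0]000000…
k=1  q2 h=21  …000001[0]000000…
k=2  q1 h=20  …000000[1]100000…
k=3  q0 h=21  …000001[1]000000…
k=4  q3 h=20  …000000[1]000000…
k=5  q1 h=19  …000000[0]100000…
k=6  q1 h=20  …000000[1]000000…
k=7  q0 h=21  …000001[0]000000…
k=8  q2 h=22  …000011[0]000000…
k=9  q1 h=21  …000001[1]100000…

21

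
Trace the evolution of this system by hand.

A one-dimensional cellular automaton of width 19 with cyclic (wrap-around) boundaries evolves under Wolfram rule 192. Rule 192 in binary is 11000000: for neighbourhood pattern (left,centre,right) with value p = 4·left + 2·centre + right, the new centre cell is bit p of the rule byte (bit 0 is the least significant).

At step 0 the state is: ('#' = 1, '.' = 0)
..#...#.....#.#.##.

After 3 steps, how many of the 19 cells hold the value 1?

0

k=0  ..#...#.....#.#.##.
k=1  .................#.
k=2  ...................
k=3  ...................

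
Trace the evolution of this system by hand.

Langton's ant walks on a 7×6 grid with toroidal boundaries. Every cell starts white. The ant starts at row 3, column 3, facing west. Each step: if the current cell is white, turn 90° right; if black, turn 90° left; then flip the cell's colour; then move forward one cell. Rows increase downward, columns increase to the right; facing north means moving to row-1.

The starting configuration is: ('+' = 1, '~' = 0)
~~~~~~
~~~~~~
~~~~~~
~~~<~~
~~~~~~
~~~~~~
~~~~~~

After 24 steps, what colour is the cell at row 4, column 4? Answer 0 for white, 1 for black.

step 0: ~~~~~~
~~~~~~
~~~~~~
~~~<~~
~~~~~~
~~~~~~
~~~~~~
step 1: ~~~~~~
~~~~~~
~~~^~~
~~~+~~
~~~~~~
~~~~~~
~~~~~~
step 2: ~~~~~~
~~~~~~
~~~+>~
~~~+~~
~~~~~~
~~~~~~
~~~~~~
step 3: ~~~~~~
~~~~~~
~~~++~
~~~+v~
~~~~~~
~~~~~~
~~~~~~
step 4: ~~~~~~
~~~~~~
~~~++~
~~~<+~
~~~~~~
~~~~~~
~~~~~~
step 5: ~~~~~~
~~~~~~
~~~++~
~~~~+~
~~~v~~
~~~~~~
~~~~~~
step 6: ~~~~~~
~~~~~~
~~~++~
~~~~+~
~~<+~~
~~~~~~
~~~~~~
step 7: ~~~~~~
~~~~~~
~~~++~
~~^~+~
~~++~~
~~~~~~
~~~~~~
step 8: ~~~~~~
~~~~~~
~~~++~
~~+>+~
~~++~~
~~~~~~
~~~~~~
step 9: ~~~~~~
~~~~~~
~~~++~
~~+++~
~~+v~~
~~~~~~
~~~~~~
step 10: ~~~~~~
~~~~~~
~~~++~
~~+++~
~~+~>~
~~~~~~
~~~~~~
step 11: ~~~~~~
~~~~~~
~~~++~
~~+++~
~~+~+~
~~~~v~
~~~~~~
step 12: ~~~~~~
~~~~~~
~~~++~
~~+++~
~~+~+~
~~~<+~
~~~~~~
step 13: ~~~~~~
~~~~~~
~~~++~
~~+++~
~~+^+~
~~~++~
~~~~~~
step 14: ~~~~~~
~~~~~~
~~~++~
~~+++~
~~++>~
~~~++~
~~~~~~
step 15: ~~~~~~
~~~~~~
~~~++~
~~++^~
~~++~~
~~~++~
~~~~~~
step 16: ~~~~~~
~~~~~~
~~~++~
~~+<~~
~~++~~
~~~++~
~~~~~~
step 17: ~~~~~~
~~~~~~
~~~++~
~~+~~~
~~+v~~
~~~++~
~~~~~~
step 18: ~~~~~~
~~~~~~
~~~++~
~~+~~~
~~+~>~
~~~++~
~~~~~~
step 19: ~~~~~~
~~~~~~
~~~++~
~~+~~~
~~+~+~
~~~+v~
~~~~~~
step 20: ~~~~~~
~~~~~~
~~~++~
~~+~~~
~~+~+~
~~~+~>
~~~~~~
step 21: ~~~~~~
~~~~~~
~~~++~
~~+~~~
~~+~+~
~~~+~+
~~~~~v
step 22: ~~~~~~
~~~~~~
~~~++~
~~+~~~
~~+~+~
~~~+~+
~~~~<+
step 23: ~~~~~~
~~~~~~
~~~++~
~~+~~~
~~+~+~
~~~+^+
~~~~++
step 24: ~~~~~~
~~~~~~
~~~++~
~~+~~~
~~+~+~
~~~++>
~~~~++

1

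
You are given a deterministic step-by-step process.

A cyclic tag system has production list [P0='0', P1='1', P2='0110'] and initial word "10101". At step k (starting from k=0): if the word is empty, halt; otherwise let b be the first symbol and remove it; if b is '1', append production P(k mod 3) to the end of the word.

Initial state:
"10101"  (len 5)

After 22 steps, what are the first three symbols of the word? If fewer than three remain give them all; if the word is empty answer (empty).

011

0) "10101"  (len 5)
1) "01010"  (len 5)
2) "1010"  (len 4)
3) "0100110"  (len 7)
4) "100110"  (len 6)
5) "001101"  (len 6)
6) "01101"  (len 5)
7) "1101"  (len 4)
8) "1011"  (len 4)
9) "0110110"  (len 7)
10) "110110"  (len 6)
11) "101101"  (len 6)
12) "011010110"  (len 9)
13) "11010110"  (len 8)
14) "10101101"  (len 8)
15) "01011010110"  (len 11)
16) "1011010110"  (len 10)
17) "0110101101"  (len 10)
18) "110101101"  (len 9)
19) "101011010"  (len 9)
20) "010110101"  (len 9)
21) "10110101"  (len 8)
22) "01101010"  (len 8)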